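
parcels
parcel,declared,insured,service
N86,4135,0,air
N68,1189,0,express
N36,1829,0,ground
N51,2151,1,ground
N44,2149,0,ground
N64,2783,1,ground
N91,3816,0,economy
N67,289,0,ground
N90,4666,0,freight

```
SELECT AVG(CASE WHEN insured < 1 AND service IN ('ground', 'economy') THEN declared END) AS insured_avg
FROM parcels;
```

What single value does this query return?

parcel=N86: ✗
parcel=N68: ✗
parcel=N36: ✓ → 1829
parcel=N51: ✗
parcel=N44: ✓ → 2149
parcel=N64: ✗
parcel=N91: ✓ → 3816
parcel=N67: ✓ → 289
parcel=N90: ✗
insured_avg = (1829 + 2149 + 3816 + 289) / 4 = 2020.75

2020.75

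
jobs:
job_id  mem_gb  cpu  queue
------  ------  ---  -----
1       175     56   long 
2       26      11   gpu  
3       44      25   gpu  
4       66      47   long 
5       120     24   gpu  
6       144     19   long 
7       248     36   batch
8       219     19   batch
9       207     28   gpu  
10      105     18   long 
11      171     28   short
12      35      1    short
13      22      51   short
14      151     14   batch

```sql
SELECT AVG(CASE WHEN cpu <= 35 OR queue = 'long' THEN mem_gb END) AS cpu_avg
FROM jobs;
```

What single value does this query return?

job_id=1: ✓ → 175
job_id=2: ✓ → 26
job_id=3: ✓ → 44
job_id=4: ✓ → 66
job_id=5: ✓ → 120
job_id=6: ✓ → 144
job_id=7: ✗
job_id=8: ✓ → 219
job_id=9: ✓ → 207
job_id=10: ✓ → 105
job_id=11: ✓ → 171
job_id=12: ✓ → 35
job_id=13: ✗
job_id=14: ✓ → 151
cpu_avg = (175 + 26 + 44 + 66 + 120 + 144 + 219 + 207 + 105 + 171 + 35 + 151) / 12 = 121.9166666667

121.9166666667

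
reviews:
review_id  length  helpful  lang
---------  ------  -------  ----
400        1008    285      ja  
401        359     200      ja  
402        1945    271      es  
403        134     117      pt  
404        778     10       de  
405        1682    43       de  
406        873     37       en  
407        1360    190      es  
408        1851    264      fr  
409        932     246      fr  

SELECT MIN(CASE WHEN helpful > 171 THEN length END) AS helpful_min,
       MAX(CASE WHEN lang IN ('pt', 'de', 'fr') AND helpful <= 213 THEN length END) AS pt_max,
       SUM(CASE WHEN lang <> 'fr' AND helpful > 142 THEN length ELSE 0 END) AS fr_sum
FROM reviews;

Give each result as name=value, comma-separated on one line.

helpful_min=359, pt_max=1682, fr_sum=4672

[helpful_min: helpful > 171]
review_id=400: ✓ → 1008
review_id=401: ✓ → 359
review_id=402: ✓ → 1945
review_id=403: ✗
review_id=404: ✗
review_id=405: ✗
review_id=406: ✗
review_id=407: ✓ → 1360
review_id=408: ✓ → 1851
review_id=409: ✓ → 932
helpful_min = MIN(1008, 359, 1945, 1360, 1851, 932) = 359
—
[pt_max: lang IN ('pt', 'de', 'fr') AND helpful <= 213]
review_id=400: ✗
review_id=401: ✗
review_id=402: ✗
review_id=403: ✓ → 134
review_id=404: ✓ → 778
review_id=405: ✓ → 1682
review_id=406: ✗
review_id=407: ✗
review_id=408: ✗
review_id=409: ✗
pt_max = MAX(134, 778, 1682) = 1682
—
[fr_sum: lang <> 'fr' AND helpful > 142]
review_id=400: ✓ → 1008
review_id=401: ✓ → 359
review_id=402: ✓ → 1945
review_id=403: ✗
review_id=404: ✗
review_id=405: ✗
review_id=406: ✗
review_id=407: ✓ → 1360
review_id=408: ✗
review_id=409: ✗
fr_sum = 1008 + 359 + 1945 + 1360 = 4672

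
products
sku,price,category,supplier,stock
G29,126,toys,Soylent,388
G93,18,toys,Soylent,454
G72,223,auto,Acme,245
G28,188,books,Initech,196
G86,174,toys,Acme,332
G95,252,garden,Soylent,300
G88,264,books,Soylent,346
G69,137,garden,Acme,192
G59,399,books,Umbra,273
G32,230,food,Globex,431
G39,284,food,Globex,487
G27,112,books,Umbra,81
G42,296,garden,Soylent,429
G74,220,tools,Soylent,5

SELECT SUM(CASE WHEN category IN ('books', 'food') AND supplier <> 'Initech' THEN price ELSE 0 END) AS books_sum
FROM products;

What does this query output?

sku=G29: ✗
sku=G93: ✗
sku=G72: ✗
sku=G28: ✗
sku=G86: ✗
sku=G95: ✗
sku=G88: ✓ → 264
sku=G69: ✗
sku=G59: ✓ → 399
sku=G32: ✓ → 230
sku=G39: ✓ → 284
sku=G27: ✓ → 112
sku=G42: ✗
sku=G74: ✗
books_sum = 264 + 399 + 230 + 284 + 112 = 1289

1289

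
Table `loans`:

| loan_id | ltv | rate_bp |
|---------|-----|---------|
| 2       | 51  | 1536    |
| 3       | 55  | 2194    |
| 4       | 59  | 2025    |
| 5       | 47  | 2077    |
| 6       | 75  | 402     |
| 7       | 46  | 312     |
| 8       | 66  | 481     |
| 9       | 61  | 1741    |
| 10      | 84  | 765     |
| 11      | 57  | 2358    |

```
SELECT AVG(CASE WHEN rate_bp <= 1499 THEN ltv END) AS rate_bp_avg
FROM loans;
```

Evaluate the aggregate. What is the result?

67.75

loan_id=2: ✗
loan_id=3: ✗
loan_id=4: ✗
loan_id=5: ✗
loan_id=6: ✓ → 75
loan_id=7: ✓ → 46
loan_id=8: ✓ → 66
loan_id=9: ✗
loan_id=10: ✓ → 84
loan_id=11: ✗
rate_bp_avg = (75 + 46 + 66 + 84) / 4 = 67.75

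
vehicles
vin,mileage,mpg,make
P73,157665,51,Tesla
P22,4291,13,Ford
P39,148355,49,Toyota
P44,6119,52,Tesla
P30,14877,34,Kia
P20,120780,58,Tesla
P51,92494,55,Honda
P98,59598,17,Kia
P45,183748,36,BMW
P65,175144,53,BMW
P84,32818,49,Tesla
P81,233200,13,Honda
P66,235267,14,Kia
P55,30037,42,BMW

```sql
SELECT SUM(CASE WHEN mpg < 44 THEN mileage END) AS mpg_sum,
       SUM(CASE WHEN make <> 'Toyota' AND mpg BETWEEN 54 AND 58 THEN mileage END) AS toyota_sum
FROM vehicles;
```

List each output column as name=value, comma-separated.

mpg_sum=761018, toyota_sum=213274

[mpg_sum: mpg < 44]
vin=P73: ✗
vin=P22: ✓ → 4291
vin=P39: ✗
vin=P44: ✗
vin=P30: ✓ → 14877
vin=P20: ✗
vin=P51: ✗
vin=P98: ✓ → 59598
vin=P45: ✓ → 183748
vin=P65: ✗
vin=P84: ✗
vin=P81: ✓ → 233200
vin=P66: ✓ → 235267
vin=P55: ✓ → 30037
mpg_sum = 4291 + 14877 + 59598 + 183748 + 233200 + 235267 + 30037 = 761018
—
[toyota_sum: make <> 'Toyota' AND mpg BETWEEN 54 AND 58]
vin=P73: ✗
vin=P22: ✗
vin=P39: ✗
vin=P44: ✗
vin=P30: ✗
vin=P20: ✓ → 120780
vin=P51: ✓ → 92494
vin=P98: ✗
vin=P45: ✗
vin=P65: ✗
vin=P84: ✗
vin=P81: ✗
vin=P66: ✗
vin=P55: ✗
toyota_sum = 120780 + 92494 = 213274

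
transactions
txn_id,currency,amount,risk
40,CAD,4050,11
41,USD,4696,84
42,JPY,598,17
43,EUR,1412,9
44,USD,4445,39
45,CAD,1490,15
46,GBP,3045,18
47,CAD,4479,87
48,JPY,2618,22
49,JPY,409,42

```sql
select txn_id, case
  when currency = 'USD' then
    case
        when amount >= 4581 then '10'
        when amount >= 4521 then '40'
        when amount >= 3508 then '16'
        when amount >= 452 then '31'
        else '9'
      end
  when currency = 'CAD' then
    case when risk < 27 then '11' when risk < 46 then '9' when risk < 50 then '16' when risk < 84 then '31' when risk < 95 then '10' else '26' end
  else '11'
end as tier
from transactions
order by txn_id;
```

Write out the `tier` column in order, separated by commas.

11, 10, 11, 11, 16, 11, 11, 10, 11, 11

txn_id=40: currency='CAD' → inner[risk < 27] → 11
txn_id=41: currency='USD' → inner[amount >= 4581] → 10
txn_id=42: currency='JPY' → outer ELSE → 11
txn_id=43: currency='EUR' → outer ELSE → 11
txn_id=44: currency='USD' → inner[amount >= 3508] → 16
txn_id=45: currency='CAD' → inner[risk < 27] → 11
txn_id=46: currency='GBP' → outer ELSE → 11
txn_id=47: currency='CAD' → inner[risk < 95] → 10
txn_id=48: currency='JPY' → outer ELSE → 11
txn_id=49: currency='JPY' → outer ELSE → 11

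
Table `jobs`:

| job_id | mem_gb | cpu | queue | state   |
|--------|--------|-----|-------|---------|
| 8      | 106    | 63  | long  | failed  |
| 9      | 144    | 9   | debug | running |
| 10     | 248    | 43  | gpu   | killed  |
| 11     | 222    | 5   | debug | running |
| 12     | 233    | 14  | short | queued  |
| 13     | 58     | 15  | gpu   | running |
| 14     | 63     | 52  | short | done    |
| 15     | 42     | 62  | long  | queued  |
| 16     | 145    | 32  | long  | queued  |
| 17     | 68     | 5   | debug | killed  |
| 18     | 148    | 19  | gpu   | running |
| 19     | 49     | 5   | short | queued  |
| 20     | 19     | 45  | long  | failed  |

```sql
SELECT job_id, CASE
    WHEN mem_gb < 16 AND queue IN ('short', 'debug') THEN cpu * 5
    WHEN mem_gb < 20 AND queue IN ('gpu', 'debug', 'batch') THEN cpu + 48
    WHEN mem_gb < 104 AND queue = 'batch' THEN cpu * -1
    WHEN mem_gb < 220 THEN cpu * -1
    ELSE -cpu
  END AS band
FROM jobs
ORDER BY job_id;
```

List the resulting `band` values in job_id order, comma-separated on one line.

-63, -9, -43, -5, -14, -15, -52, -62, -32, -5, -19, -5, -45

job_id=8: mem_gb < 220 → -63
job_id=9: mem_gb < 220 → -9
job_id=10: ELSE → -43
job_id=11: ELSE → -5
job_id=12: ELSE → -14
job_id=13: mem_gb < 220 → -15
job_id=14: mem_gb < 220 → -52
job_id=15: mem_gb < 220 → -62
job_id=16: mem_gb < 220 → -32
job_id=17: mem_gb < 220 → -5
job_id=18: mem_gb < 220 → -19
job_id=19: mem_gb < 220 → -5
job_id=20: mem_gb < 220 → -45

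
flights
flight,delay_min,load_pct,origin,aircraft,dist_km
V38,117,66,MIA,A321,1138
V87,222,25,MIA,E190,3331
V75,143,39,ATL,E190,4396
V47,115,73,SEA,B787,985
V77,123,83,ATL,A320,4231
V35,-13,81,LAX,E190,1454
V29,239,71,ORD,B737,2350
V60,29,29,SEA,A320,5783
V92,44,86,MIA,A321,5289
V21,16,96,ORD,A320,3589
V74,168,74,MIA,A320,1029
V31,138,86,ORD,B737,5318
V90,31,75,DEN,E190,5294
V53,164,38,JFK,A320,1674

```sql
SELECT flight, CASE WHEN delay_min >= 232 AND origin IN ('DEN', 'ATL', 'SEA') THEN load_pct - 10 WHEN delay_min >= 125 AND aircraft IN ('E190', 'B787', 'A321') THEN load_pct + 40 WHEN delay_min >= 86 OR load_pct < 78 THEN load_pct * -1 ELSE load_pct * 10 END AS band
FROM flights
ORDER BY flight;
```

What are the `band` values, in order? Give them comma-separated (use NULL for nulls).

flight=V21: ELSE → 960
flight=V29: delay_min >= 86 OR load_pct < 78 → -71
flight=V31: delay_min >= 86 OR load_pct < 78 → -86
flight=V35: ELSE → 810
flight=V38: delay_min >= 86 OR load_pct < 78 → -66
flight=V47: delay_min >= 86 OR load_pct < 78 → -73
flight=V53: delay_min >= 86 OR load_pct < 78 → -38
flight=V60: delay_min >= 86 OR load_pct < 78 → -29
flight=V74: delay_min >= 86 OR load_pct < 78 → -74
flight=V75: delay_min >= 125 AND aircraft IN ('E190', 'B787', 'A321') → 79
flight=V77: delay_min >= 86 OR load_pct < 78 → -83
flight=V87: delay_min >= 125 AND aircraft IN ('E190', 'B787', 'A321') → 65
flight=V90: delay_min >= 86 OR load_pct < 78 → -75
flight=V92: ELSE → 860

960, -71, -86, 810, -66, -73, -38, -29, -74, 79, -83, 65, -75, 860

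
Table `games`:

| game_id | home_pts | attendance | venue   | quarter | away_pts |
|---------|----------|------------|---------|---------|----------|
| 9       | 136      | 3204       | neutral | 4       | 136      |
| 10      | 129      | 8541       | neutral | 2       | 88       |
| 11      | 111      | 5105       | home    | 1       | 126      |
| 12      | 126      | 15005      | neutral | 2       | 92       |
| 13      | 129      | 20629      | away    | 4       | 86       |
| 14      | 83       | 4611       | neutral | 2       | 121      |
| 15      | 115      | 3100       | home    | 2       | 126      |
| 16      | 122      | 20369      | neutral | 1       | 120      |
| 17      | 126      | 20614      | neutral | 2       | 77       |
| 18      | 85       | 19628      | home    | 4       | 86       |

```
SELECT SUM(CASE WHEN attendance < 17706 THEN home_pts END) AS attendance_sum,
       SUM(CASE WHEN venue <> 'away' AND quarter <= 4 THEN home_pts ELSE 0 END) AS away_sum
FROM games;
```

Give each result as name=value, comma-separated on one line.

[attendance_sum: attendance < 17706]
game_id=9: ✓ → 136
game_id=10: ✓ → 129
game_id=11: ✓ → 111
game_id=12: ✓ → 126
game_id=13: ✗
game_id=14: ✓ → 83
game_id=15: ✓ → 115
game_id=16: ✗
game_id=17: ✗
game_id=18: ✗
attendance_sum = 136 + 129 + 111 + 126 + 83 + 115 = 700
—
[away_sum: venue <> 'away' AND quarter <= 4]
game_id=9: ✓ → 136
game_id=10: ✓ → 129
game_id=11: ✓ → 111
game_id=12: ✓ → 126
game_id=13: ✗
game_id=14: ✓ → 83
game_id=15: ✓ → 115
game_id=16: ✓ → 122
game_id=17: ✓ → 126
game_id=18: ✓ → 85
away_sum = 136 + 129 + 111 + 126 + 83 + 115 + 122 + 126 + 85 = 1033

attendance_sum=700, away_sum=1033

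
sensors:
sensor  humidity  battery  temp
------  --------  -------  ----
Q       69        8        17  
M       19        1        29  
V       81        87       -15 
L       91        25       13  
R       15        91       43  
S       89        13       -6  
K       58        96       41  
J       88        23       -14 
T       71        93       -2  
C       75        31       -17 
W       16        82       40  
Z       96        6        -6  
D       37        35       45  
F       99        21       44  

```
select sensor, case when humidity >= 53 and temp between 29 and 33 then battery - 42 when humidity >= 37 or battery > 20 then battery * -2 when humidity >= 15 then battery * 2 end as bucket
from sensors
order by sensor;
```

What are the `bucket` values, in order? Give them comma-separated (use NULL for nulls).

sensor=C: humidity >= 37 or battery > 20 → -62
sensor=D: humidity >= 37 or battery > 20 → -70
sensor=F: humidity >= 37 or battery > 20 → -42
sensor=J: humidity >= 37 or battery > 20 → -46
sensor=K: humidity >= 37 or battery > 20 → -192
sensor=L: humidity >= 37 or battery > 20 → -50
sensor=M: humidity >= 15 → 2
sensor=Q: humidity >= 37 or battery > 20 → -16
sensor=R: humidity >= 37 or battery > 20 → -182
sensor=S: humidity >= 37 or battery > 20 → -26
sensor=T: humidity >= 37 or battery > 20 → -186
sensor=V: humidity >= 37 or battery > 20 → -174
sensor=W: humidity >= 37 or battery > 20 → -164
sensor=Z: humidity >= 37 or battery > 20 → -12

-62, -70, -42, -46, -192, -50, 2, -16, -182, -26, -186, -174, -164, -12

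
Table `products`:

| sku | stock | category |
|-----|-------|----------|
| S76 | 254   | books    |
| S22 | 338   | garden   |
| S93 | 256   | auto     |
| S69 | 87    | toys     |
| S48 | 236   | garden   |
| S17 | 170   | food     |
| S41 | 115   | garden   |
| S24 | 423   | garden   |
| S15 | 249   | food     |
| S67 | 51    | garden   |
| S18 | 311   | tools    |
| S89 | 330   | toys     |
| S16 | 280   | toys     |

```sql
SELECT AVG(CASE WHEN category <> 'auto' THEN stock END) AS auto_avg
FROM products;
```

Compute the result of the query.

sku=S76: ✓ → 254
sku=S22: ✓ → 338
sku=S93: ✗
sku=S69: ✓ → 87
sku=S48: ✓ → 236
sku=S17: ✓ → 170
sku=S41: ✓ → 115
sku=S24: ✓ → 423
sku=S15: ✓ → 249
sku=S67: ✓ → 51
sku=S18: ✓ → 311
sku=S89: ✓ → 330
sku=S16: ✓ → 280
auto_avg = (254 + 338 + 87 + 236 + 170 + 115 + 423 + 249 + 51 + 311 + 330 + 280) / 12 = 237

237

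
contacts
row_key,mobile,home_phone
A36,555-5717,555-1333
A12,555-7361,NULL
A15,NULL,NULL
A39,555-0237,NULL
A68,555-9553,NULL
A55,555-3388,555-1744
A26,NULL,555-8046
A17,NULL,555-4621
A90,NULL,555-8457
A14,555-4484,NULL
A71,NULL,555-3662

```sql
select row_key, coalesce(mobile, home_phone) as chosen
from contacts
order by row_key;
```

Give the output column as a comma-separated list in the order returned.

row_key=A12: mobile=555-7361 → 555-7361
row_key=A14: mobile=555-4484 → 555-4484
row_key=A15: mobile=NULL, home_phone=NULL (all NULL) → NULL
row_key=A17: mobile=NULL, home_phone=555-4621 → 555-4621
row_key=A26: mobile=NULL, home_phone=555-8046 → 555-8046
row_key=A36: mobile=555-5717 → 555-5717
row_key=A39: mobile=555-0237 → 555-0237
row_key=A55: mobile=555-3388 → 555-3388
row_key=A68: mobile=555-9553 → 555-9553
row_key=A71: mobile=NULL, home_phone=555-3662 → 555-3662
row_key=A90: mobile=NULL, home_phone=555-8457 → 555-8457

555-7361, 555-4484, NULL, 555-4621, 555-8046, 555-5717, 555-0237, 555-3388, 555-9553, 555-3662, 555-8457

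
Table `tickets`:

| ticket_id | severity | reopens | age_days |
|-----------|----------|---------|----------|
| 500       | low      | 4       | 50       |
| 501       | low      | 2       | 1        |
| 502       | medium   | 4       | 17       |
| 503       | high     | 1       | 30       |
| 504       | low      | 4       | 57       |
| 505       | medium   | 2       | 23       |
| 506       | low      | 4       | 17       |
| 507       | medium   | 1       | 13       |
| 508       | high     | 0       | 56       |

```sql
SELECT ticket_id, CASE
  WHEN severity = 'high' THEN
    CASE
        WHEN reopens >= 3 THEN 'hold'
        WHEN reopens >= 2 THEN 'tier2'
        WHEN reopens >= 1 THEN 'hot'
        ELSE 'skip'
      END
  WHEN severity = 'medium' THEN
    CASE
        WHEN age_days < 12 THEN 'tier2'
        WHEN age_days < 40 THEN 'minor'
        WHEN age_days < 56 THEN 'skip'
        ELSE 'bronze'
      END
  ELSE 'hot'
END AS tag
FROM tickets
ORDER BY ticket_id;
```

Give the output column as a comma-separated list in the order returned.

ticket_id=500: severity='low' → outer ELSE → hot
ticket_id=501: severity='low' → outer ELSE → hot
ticket_id=502: severity='medium' → inner[age_days < 40] → minor
ticket_id=503: severity='high' → inner[reopens >= 1] → hot
ticket_id=504: severity='low' → outer ELSE → hot
ticket_id=505: severity='medium' → inner[age_days < 40] → minor
ticket_id=506: severity='low' → outer ELSE → hot
ticket_id=507: severity='medium' → inner[age_days < 40] → minor
ticket_id=508: severity='high' → inner[ELSE] → skip

hot, hot, minor, hot, hot, minor, hot, minor, skip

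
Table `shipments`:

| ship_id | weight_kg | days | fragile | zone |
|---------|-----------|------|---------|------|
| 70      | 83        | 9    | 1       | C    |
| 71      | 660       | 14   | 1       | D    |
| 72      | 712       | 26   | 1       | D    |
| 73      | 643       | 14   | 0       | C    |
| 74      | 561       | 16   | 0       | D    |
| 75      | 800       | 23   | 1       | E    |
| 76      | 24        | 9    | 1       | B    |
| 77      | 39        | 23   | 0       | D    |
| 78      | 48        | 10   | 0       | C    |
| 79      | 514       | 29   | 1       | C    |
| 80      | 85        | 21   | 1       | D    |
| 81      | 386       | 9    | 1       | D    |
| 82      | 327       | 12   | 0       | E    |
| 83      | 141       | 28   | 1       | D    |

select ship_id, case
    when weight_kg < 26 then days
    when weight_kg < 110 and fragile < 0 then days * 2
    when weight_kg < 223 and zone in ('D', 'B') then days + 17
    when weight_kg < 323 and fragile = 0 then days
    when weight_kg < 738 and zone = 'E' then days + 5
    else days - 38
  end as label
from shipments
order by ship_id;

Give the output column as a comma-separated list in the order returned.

ship_id=70: ELSE → -29
ship_id=71: ELSE → -24
ship_id=72: ELSE → -12
ship_id=73: ELSE → -24
ship_id=74: ELSE → -22
ship_id=75: ELSE → -15
ship_id=76: weight_kg < 26 → 9
ship_id=77: weight_kg < 223 and zone in ('D', 'B') → 40
ship_id=78: weight_kg < 323 and fragile = 0 → 10
ship_id=79: ELSE → -9
ship_id=80: weight_kg < 223 and zone in ('D', 'B') → 38
ship_id=81: ELSE → -29
ship_id=82: weight_kg < 738 and zone = 'E' → 17
ship_id=83: weight_kg < 223 and zone in ('D', 'B') → 45

-29, -24, -12, -24, -22, -15, 9, 40, 10, -9, 38, -29, 17, 45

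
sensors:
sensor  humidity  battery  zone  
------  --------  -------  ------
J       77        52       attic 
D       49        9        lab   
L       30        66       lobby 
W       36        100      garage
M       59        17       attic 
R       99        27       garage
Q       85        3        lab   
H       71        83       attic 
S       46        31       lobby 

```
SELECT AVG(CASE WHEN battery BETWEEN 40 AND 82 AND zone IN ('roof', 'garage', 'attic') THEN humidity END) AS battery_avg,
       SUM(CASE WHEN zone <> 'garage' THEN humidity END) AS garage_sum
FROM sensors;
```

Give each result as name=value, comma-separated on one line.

[battery_avg: battery BETWEEN 40 AND 82 AND zone IN ('roof', 'garage', 'attic')]
sensor=J: ✓ → 77
sensor=D: ✗
sensor=L: ✗
sensor=W: ✗
sensor=M: ✗
sensor=R: ✗
sensor=Q: ✗
sensor=H: ✗
sensor=S: ✗
battery_avg = 77
—
[garage_sum: zone <> 'garage']
sensor=J: ✓ → 77
sensor=D: ✓ → 49
sensor=L: ✓ → 30
sensor=W: ✗
sensor=M: ✓ → 59
sensor=R: ✗
sensor=Q: ✓ → 85
sensor=H: ✓ → 71
sensor=S: ✓ → 46
garage_sum = 77 + 49 + 30 + 59 + 85 + 71 + 46 = 417

battery_avg=77, garage_sum=417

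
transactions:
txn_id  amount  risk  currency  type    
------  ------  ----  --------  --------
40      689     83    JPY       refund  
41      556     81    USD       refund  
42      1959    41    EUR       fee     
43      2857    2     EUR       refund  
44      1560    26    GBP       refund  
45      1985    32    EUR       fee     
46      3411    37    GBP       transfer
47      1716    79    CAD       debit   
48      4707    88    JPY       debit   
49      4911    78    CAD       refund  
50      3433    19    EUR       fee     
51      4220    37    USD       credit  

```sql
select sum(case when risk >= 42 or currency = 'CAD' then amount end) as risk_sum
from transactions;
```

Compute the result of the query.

txn_id=40: ✓ → 689
txn_id=41: ✓ → 556
txn_id=42: ✗
txn_id=43: ✗
txn_id=44: ✗
txn_id=45: ✗
txn_id=46: ✗
txn_id=47: ✓ → 1716
txn_id=48: ✓ → 4707
txn_id=49: ✓ → 4911
txn_id=50: ✗
txn_id=51: ✗
risk_sum = 689 + 556 + 1716 + 4707 + 4911 = 12579

12579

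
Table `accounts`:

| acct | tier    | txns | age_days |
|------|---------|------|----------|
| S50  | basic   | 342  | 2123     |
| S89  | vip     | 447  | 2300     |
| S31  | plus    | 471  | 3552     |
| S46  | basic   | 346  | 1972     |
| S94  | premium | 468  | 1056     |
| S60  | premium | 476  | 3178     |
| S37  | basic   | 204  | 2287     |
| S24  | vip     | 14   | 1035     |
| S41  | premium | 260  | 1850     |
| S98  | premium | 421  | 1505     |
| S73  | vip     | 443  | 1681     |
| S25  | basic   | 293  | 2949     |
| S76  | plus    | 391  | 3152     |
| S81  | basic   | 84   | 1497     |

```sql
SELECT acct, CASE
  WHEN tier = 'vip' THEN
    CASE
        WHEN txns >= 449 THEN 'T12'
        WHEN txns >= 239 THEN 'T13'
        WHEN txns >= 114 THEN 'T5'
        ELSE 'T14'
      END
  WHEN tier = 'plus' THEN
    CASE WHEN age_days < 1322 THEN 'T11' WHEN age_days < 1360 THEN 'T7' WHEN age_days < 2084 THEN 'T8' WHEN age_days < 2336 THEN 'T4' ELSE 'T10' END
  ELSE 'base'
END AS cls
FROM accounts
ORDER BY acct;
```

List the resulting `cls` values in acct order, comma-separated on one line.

T14, base, T10, base, base, base, base, base, T13, T10, base, T13, base, base

acct=S24: tier='vip' → inner[ELSE] → T14
acct=S25: tier='basic' → outer ELSE → base
acct=S31: tier='plus' → inner[ELSE] → T10
acct=S37: tier='basic' → outer ELSE → base
acct=S41: tier='premium' → outer ELSE → base
acct=S46: tier='basic' → outer ELSE → base
acct=S50: tier='basic' → outer ELSE → base
acct=S60: tier='premium' → outer ELSE → base
acct=S73: tier='vip' → inner[txns >= 239] → T13
acct=S76: tier='plus' → inner[ELSE] → T10
acct=S81: tier='basic' → outer ELSE → base
acct=S89: tier='vip' → inner[txns >= 239] → T13
acct=S94: tier='premium' → outer ELSE → base
acct=S98: tier='premium' → outer ELSE → base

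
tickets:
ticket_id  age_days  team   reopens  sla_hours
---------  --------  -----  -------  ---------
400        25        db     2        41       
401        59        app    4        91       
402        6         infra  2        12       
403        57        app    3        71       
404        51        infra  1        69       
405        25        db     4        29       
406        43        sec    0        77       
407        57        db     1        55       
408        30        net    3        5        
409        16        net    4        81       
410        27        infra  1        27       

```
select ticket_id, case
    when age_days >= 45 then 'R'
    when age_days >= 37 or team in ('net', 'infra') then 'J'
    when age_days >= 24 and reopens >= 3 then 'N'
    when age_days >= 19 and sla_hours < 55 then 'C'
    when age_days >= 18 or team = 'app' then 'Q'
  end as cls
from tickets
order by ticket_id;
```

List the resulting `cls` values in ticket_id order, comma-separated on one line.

C, R, J, R, R, N, J, R, J, J, J

ticket_id=400: age_days >= 19 and sla_hours < 55 → C
ticket_id=401: age_days >= 45 → R
ticket_id=402: age_days >= 37 or team in ('net', 'infra') → J
ticket_id=403: age_days >= 45 → R
ticket_id=404: age_days >= 45 → R
ticket_id=405: age_days >= 24 and reopens >= 3 → N
ticket_id=406: age_days >= 37 or team in ('net', 'infra') → J
ticket_id=407: age_days >= 45 → R
ticket_id=408: age_days >= 37 or team in ('net', 'infra') → J
ticket_id=409: age_days >= 37 or team in ('net', 'infra') → J
ticket_id=410: age_days >= 37 or team in ('net', 'infra') → J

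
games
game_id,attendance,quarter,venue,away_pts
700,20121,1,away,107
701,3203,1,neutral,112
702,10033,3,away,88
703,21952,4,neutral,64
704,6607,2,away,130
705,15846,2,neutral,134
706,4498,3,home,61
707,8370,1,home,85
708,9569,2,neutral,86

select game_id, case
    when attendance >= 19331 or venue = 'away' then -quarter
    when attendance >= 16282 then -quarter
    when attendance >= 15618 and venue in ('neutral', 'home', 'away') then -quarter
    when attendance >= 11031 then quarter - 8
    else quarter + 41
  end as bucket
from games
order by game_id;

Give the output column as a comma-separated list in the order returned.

-1, 42, -3, -4, -2, -2, 44, 42, 43

game_id=700: attendance >= 19331 or venue = 'away' → -1
game_id=701: ELSE → 42
game_id=702: attendance >= 19331 or venue = 'away' → -3
game_id=703: attendance >= 19331 or venue = 'away' → -4
game_id=704: attendance >= 19331 or venue = 'away' → -2
game_id=705: attendance >= 15618 and venue in ('neutral', 'home', 'away') → -2
game_id=706: ELSE → 44
game_id=707: ELSE → 42
game_id=708: ELSE → 43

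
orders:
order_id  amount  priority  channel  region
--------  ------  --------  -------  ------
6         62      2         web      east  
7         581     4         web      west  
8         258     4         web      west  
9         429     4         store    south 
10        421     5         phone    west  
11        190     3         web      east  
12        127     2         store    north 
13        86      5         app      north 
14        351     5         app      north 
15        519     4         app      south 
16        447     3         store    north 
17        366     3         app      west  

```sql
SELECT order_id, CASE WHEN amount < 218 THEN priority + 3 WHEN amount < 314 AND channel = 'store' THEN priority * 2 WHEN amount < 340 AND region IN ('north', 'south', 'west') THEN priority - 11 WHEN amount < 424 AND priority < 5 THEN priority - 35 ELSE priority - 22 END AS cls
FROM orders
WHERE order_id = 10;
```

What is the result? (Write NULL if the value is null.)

-17

order_id = 10: amount=421, priority=5, channel=phone, region=west.
amount < 218 → false
amount < 314 AND channel = 'store' → false
amount < 340 AND region IN ('north', 'south', 'west') → false
amount < 424 AND priority < 5 → false
No prior WHEN matched → ELSE → -17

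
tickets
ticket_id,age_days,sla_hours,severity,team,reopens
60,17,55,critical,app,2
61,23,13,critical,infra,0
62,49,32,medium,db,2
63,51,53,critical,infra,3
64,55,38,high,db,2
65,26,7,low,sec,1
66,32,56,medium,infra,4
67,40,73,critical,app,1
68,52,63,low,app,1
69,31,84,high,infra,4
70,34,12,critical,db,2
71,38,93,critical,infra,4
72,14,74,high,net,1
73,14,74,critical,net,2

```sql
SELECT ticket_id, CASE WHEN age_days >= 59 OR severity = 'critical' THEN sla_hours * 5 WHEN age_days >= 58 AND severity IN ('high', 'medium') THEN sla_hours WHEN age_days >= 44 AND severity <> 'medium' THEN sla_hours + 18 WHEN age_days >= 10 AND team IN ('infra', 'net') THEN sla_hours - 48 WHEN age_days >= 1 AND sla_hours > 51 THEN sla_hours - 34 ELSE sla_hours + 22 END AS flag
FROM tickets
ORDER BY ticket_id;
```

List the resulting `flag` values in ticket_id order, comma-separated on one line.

ticket_id=60: age_days >= 59 OR severity = 'critical' → 275
ticket_id=61: age_days >= 59 OR severity = 'critical' → 65
ticket_id=62: ELSE → 54
ticket_id=63: age_days >= 59 OR severity = 'critical' → 265
ticket_id=64: age_days >= 44 AND severity <> 'medium' → 56
ticket_id=65: ELSE → 29
ticket_id=66: age_days >= 10 AND team IN ('infra', 'net') → 8
ticket_id=67: age_days >= 59 OR severity = 'critical' → 365
ticket_id=68: age_days >= 44 AND severity <> 'medium' → 81
ticket_id=69: age_days >= 10 AND team IN ('infra', 'net') → 36
ticket_id=70: age_days >= 59 OR severity = 'critical' → 60
ticket_id=71: age_days >= 59 OR severity = 'critical' → 465
ticket_id=72: age_days >= 10 AND team IN ('infra', 'net') → 26
ticket_id=73: age_days >= 59 OR severity = 'critical' → 370

275, 65, 54, 265, 56, 29, 8, 365, 81, 36, 60, 465, 26, 370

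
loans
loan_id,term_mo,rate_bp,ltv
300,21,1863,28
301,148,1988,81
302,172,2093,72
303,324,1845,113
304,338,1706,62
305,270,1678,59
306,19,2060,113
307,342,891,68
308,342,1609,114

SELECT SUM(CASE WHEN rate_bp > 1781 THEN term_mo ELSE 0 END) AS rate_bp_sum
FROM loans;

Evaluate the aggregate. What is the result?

loan_id=300: ✓ → 21
loan_id=301: ✓ → 148
loan_id=302: ✓ → 172
loan_id=303: ✓ → 324
loan_id=304: ✗
loan_id=305: ✗
loan_id=306: ✓ → 19
loan_id=307: ✗
loan_id=308: ✗
rate_bp_sum = 21 + 148 + 172 + 324 + 19 = 684

684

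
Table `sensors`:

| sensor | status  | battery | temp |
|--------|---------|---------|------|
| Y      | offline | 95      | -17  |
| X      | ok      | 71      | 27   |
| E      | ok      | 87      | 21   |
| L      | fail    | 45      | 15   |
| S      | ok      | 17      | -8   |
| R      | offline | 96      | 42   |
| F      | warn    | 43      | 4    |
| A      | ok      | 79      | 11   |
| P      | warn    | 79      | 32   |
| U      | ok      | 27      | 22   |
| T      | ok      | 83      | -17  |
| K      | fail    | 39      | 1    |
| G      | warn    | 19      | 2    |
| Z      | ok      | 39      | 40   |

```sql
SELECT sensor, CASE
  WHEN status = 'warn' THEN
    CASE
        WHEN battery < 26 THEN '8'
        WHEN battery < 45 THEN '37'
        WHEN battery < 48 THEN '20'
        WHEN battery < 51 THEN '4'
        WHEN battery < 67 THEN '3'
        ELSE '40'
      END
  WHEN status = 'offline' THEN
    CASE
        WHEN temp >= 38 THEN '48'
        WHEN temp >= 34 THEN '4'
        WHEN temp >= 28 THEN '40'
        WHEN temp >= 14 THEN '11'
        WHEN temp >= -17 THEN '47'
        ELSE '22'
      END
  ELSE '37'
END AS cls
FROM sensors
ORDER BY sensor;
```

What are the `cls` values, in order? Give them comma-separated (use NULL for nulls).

sensor=A: status='ok' → outer ELSE → 37
sensor=E: status='ok' → outer ELSE → 37
sensor=F: status='warn' → inner[battery < 45] → 37
sensor=G: status='warn' → inner[battery < 26] → 8
sensor=K: status='fail' → outer ELSE → 37
sensor=L: status='fail' → outer ELSE → 37
sensor=P: status='warn' → inner[ELSE] → 40
sensor=R: status='offline' → inner[temp >= 38] → 48
sensor=S: status='ok' → outer ELSE → 37
sensor=T: status='ok' → outer ELSE → 37
sensor=U: status='ok' → outer ELSE → 37
sensor=X: status='ok' → outer ELSE → 37
sensor=Y: status='offline' → inner[temp >= -17] → 47
sensor=Z: status='ok' → outer ELSE → 37

37, 37, 37, 8, 37, 37, 40, 48, 37, 37, 37, 37, 47, 37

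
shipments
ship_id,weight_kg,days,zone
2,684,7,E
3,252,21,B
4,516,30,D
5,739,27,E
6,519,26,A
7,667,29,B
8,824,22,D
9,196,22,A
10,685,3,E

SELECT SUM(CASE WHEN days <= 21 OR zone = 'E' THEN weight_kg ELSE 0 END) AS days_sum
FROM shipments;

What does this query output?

ship_id=2: ✓ → 684
ship_id=3: ✓ → 252
ship_id=4: ✗
ship_id=5: ✓ → 739
ship_id=6: ✗
ship_id=7: ✗
ship_id=8: ✗
ship_id=9: ✗
ship_id=10: ✓ → 685
days_sum = 684 + 252 + 739 + 685 = 2360

2360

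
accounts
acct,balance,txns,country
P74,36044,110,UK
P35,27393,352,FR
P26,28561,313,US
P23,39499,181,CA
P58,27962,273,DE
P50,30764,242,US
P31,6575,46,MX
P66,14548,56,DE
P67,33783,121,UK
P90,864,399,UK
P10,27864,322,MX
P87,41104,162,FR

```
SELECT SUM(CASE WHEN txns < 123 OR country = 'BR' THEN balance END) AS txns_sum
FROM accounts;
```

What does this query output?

90950

acct=P74: ✓ → 36044
acct=P35: ✗
acct=P26: ✗
acct=P23: ✗
acct=P58: ✗
acct=P50: ✗
acct=P31: ✓ → 6575
acct=P66: ✓ → 14548
acct=P67: ✓ → 33783
acct=P90: ✗
acct=P10: ✗
acct=P87: ✗
txns_sum = 36044 + 6575 + 14548 + 33783 = 90950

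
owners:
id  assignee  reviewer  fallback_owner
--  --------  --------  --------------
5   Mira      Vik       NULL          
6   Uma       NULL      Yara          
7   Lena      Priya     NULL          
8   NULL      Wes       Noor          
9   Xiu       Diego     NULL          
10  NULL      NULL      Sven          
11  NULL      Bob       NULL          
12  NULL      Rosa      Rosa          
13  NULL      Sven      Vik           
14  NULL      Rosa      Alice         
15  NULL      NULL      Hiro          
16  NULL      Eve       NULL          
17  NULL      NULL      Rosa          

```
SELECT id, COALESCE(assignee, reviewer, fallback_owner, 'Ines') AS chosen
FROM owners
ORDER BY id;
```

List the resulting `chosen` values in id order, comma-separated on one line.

Mira, Uma, Lena, Wes, Xiu, Sven, Bob, Rosa, Sven, Rosa, Hiro, Eve, Rosa

id=5: assignee=Mira → Mira
id=6: assignee=Uma → Uma
id=7: assignee=Lena → Lena
id=8: assignee=NULL, reviewer=Wes → Wes
id=9: assignee=Xiu → Xiu
id=10: assignee=NULL, reviewer=NULL, fallback_owner=Sven → Sven
id=11: assignee=NULL, reviewer=Bob → Bob
id=12: assignee=NULL, reviewer=Rosa → Rosa
id=13: assignee=NULL, reviewer=Sven → Sven
id=14: assignee=NULL, reviewer=Rosa → Rosa
id=15: assignee=NULL, reviewer=NULL, fallback_owner=Hiro → Hiro
id=16: assignee=NULL, reviewer=Eve → Eve
id=17: assignee=NULL, reviewer=NULL, fallback_owner=Rosa → Rosa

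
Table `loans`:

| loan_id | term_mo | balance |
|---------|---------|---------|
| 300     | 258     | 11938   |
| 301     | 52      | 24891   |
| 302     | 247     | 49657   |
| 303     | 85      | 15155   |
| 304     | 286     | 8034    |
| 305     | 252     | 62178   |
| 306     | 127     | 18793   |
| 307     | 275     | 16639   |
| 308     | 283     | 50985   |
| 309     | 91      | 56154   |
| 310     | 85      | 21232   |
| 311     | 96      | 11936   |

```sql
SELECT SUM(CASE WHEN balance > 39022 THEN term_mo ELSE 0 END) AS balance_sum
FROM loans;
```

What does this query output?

873

loan_id=300: ✗
loan_id=301: ✗
loan_id=302: ✓ → 247
loan_id=303: ✗
loan_id=304: ✗
loan_id=305: ✓ → 252
loan_id=306: ✗
loan_id=307: ✗
loan_id=308: ✓ → 283
loan_id=309: ✓ → 91
loan_id=310: ✗
loan_id=311: ✗
balance_sum = 247 + 252 + 283 + 91 = 873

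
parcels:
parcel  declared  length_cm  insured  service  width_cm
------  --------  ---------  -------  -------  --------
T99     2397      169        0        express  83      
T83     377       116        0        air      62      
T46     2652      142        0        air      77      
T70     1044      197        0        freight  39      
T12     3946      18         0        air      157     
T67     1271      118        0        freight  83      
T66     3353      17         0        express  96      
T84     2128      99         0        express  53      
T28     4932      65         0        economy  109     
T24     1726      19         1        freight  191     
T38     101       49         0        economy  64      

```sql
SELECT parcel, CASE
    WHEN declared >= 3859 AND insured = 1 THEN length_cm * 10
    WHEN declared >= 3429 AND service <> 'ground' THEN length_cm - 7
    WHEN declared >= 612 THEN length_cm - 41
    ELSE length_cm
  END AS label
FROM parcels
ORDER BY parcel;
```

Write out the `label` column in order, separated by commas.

11, -22, 58, 49, 101, -24, 77, 156, 116, 58, 128

parcel=T12: declared >= 3429 AND service <> 'ground' → 11
parcel=T24: declared >= 612 → -22
parcel=T28: declared >= 3429 AND service <> 'ground' → 58
parcel=T38: ELSE → 49
parcel=T46: declared >= 612 → 101
parcel=T66: declared >= 612 → -24
parcel=T67: declared >= 612 → 77
parcel=T70: declared >= 612 → 156
parcel=T83: ELSE → 116
parcel=T84: declared >= 612 → 58
parcel=T99: declared >= 612 → 128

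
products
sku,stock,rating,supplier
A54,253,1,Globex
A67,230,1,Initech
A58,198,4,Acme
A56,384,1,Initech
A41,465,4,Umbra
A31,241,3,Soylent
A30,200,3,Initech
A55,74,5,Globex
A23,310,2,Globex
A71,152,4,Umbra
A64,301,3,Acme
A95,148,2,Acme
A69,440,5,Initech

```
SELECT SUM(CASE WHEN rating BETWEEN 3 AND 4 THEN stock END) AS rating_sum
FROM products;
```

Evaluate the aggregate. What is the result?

sku=A54: ✗
sku=A67: ✗
sku=A58: ✓ → 198
sku=A56: ✗
sku=A41: ✓ → 465
sku=A31: ✓ → 241
sku=A30: ✓ → 200
sku=A55: ✗
sku=A23: ✗
sku=A71: ✓ → 152
sku=A64: ✓ → 301
sku=A95: ✗
sku=A69: ✗
rating_sum = 198 + 465 + 241 + 200 + 152 + 301 = 1557

1557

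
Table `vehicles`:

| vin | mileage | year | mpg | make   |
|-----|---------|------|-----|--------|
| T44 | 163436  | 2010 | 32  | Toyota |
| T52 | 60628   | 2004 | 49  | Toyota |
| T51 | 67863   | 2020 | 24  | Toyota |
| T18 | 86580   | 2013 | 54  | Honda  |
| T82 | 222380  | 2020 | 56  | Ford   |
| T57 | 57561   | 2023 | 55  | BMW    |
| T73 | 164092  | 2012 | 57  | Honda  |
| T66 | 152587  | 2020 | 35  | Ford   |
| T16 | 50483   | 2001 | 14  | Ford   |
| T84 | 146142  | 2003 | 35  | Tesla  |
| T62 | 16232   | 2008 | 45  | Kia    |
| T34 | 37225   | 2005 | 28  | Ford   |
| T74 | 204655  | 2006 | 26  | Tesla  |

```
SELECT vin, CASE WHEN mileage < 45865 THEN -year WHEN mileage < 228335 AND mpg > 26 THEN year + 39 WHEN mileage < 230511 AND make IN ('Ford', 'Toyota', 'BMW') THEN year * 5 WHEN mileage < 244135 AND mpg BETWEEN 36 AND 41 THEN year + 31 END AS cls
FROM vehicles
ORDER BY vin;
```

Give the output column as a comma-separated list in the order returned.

10005, 2052, -2005, 2049, 10100, 2043, 2062, -2008, 2059, 2051, NULL, 2059, 2042

vin=T16: mileage < 230511 AND make IN ('Ford', 'Toyota', 'BMW') → 10005
vin=T18: mileage < 228335 AND mpg > 26 → 2052
vin=T34: mileage < 45865 → -2005
vin=T44: mileage < 228335 AND mpg > 26 → 2049
vin=T51: mileage < 230511 AND make IN ('Ford', 'Toyota', 'BMW') → 10100
vin=T52: mileage < 228335 AND mpg > 26 → 2043
vin=T57: mileage < 228335 AND mpg > 26 → 2062
vin=T62: mileage < 45865 → -2008
vin=T66: mileage < 228335 AND mpg > 26 → 2059
vin=T73: mileage < 228335 AND mpg > 26 → 2051
vin=T74: (no match → NULL) → NULL
vin=T82: mileage < 228335 AND mpg > 26 → 2059
vin=T84: mileage < 228335 AND mpg > 26 → 2042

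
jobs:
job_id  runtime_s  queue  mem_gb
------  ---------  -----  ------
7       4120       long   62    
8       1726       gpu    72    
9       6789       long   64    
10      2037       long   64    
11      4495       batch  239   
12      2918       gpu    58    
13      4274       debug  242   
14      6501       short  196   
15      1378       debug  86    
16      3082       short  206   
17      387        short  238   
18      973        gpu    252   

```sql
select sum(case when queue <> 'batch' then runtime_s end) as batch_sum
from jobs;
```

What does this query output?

34185

job_id=7: ✓ → 4120
job_id=8: ✓ → 1726
job_id=9: ✓ → 6789
job_id=10: ✓ → 2037
job_id=11: ✗
job_id=12: ✓ → 2918
job_id=13: ✓ → 4274
job_id=14: ✓ → 6501
job_id=15: ✓ → 1378
job_id=16: ✓ → 3082
job_id=17: ✓ → 387
job_id=18: ✓ → 973
batch_sum = 4120 + 1726 + 6789 + 2037 + 2918 + 4274 + 6501 + 1378 + 3082 + 387 + 973 = 34185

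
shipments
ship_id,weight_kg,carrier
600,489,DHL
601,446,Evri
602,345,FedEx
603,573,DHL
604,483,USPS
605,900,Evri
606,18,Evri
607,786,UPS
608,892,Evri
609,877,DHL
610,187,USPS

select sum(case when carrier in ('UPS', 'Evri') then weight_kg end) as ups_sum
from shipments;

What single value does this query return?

ship_id=600: ✗
ship_id=601: ✓ → 446
ship_id=602: ✗
ship_id=603: ✗
ship_id=604: ✗
ship_id=605: ✓ → 900
ship_id=606: ✓ → 18
ship_id=607: ✓ → 786
ship_id=608: ✓ → 892
ship_id=609: ✗
ship_id=610: ✗
ups_sum = 446 + 900 + 18 + 786 + 892 = 3042

3042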